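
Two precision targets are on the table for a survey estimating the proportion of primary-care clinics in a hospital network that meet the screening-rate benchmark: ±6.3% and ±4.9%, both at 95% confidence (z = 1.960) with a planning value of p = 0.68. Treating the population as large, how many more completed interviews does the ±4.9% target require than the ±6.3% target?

At ±6.3%: n = 1.960² × 0.2176 / 0.063² ≈ 210.62 → 211.
At ±4.9%: n = 1.960² × 0.2176 / 0.049² ≈ 348.16 → 349.
Additional respondents: 349 − 211 = 138.

138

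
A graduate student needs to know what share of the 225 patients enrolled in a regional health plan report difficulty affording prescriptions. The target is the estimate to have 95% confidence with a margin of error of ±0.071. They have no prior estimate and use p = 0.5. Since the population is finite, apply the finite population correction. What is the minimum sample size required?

104

For 95% confidence, z = 1.960.
Unadjusted: n₀ = 1.960² × 0.50 × 0.50 / 0.071² ≈ 190.52, so n₀ = 191.
Finite population correction with N = 225: n = n₀ / (1 + (n₀−1)/N) = 191 / (1 + 190/225) = 191 / 1.8444 ≈ 103.55.
Rounding up, n = 104.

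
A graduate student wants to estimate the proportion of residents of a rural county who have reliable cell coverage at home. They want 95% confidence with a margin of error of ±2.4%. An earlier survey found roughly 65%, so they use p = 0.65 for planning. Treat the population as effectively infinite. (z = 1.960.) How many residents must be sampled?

1518

With p = 0.65, p(1−p) = 0.2275.
n = z²·p(1−p)/E² = 1.960² × 0.2275 / 0.024² = 3.8416 × 0.2275 / 0.000576 ≈ 1517.30.
Rounding up gives n = 1518.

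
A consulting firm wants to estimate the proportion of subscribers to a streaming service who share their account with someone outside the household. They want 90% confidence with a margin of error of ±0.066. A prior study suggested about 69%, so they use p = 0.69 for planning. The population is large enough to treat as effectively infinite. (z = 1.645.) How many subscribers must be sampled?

With p = 0.69, p(1−p) = 0.2139.
n = z²·p(1−p)/E² = 1.645² × 0.2139 / 0.066² = 2.7060 × 0.2139 / 0.004356 ≈ 132.88.
Rounding up gives n = 133.

133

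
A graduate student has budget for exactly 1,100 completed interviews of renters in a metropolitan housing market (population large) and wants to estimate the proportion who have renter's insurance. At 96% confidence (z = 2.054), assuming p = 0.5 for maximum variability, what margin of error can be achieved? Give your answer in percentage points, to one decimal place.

SE(p̂) = √[p(1−p)/n] = √[0.2500/1100] = 0.01508.
E = z × SE = 2.054 × 0.01508 = 0.03097, or 3.1 percentage points.

3.1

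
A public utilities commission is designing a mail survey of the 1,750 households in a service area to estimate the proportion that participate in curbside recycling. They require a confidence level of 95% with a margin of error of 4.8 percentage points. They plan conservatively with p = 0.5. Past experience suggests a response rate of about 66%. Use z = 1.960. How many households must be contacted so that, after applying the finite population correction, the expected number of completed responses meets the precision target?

Completed interviews needed (unadjusted): n₀ = 1.960² × 0.2500 / 0.048² ≈ 416.84 → 417.
FPC for N = 1,750: n = 417 / (1 + 416/1750) = 417 / 1.2377 ≈ 336.91 → 337.
At a 66% response rate, contacts needed = 337 / 0.66 ≈ 510.61 → 511.

511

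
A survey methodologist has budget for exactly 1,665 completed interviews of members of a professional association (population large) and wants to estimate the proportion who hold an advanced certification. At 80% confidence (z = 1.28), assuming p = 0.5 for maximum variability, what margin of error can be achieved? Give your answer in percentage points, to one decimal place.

SE(p̂) = √[p(1−p)/n] = √[0.2500/1665] = 0.01225.
E = z × SE = 1.28 × 0.01225 = 0.01568, or 1.6 percentage points.

1.6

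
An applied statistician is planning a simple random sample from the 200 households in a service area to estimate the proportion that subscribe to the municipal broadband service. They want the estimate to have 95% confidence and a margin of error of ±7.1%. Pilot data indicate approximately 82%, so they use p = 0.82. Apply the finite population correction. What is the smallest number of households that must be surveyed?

For 95% confidence, z = 1.960.
Unadjusted: n₀ = 1.960² × 0.82 × 0.18 / 0.071² ≈ 112.48, so n₀ = 113.
Finite population correction with N = 200: n = n₀ / (1 + (n₀−1)/N) = 113 / (1 + 112/200) = 113 / 1.5600 ≈ 72.44.
Rounding up, n = 73.

73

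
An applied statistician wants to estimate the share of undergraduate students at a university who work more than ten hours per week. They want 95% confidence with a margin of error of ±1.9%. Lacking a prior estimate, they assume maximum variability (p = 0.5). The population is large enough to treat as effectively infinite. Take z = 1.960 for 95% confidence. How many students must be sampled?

With p = 0.5, p(1−p) = 0.25.
n = z²·p(1−p)/E² = 1.960² × 0.2500 / 0.019² = 3.8416 × 0.2500 / 0.000361 ≈ 2660.39.
Rounding up gives n = 2661.

2661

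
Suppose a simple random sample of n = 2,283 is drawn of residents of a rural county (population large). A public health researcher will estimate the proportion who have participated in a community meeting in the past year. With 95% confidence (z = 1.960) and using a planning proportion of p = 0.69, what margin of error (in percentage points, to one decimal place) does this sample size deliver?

SE(p̂) = √[p(1−p)/n] = √[0.2139/2283] = 0.00968.
E = z × SE = 1.960 × 0.00968 = 0.01897, or 1.9 percentage points.

1.9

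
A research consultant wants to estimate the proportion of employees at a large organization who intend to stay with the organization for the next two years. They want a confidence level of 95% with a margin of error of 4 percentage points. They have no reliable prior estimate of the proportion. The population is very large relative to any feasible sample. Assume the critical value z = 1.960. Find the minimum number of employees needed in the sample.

601

With no prior estimate, use p = 0.5, giving p(1−p) = 0.25.
n = z²·p(1−p)/E² = 1.960² × 0.2500 / 0.040² = 3.8416 × 0.2500 / 0.001600 ≈ 600.25.
Rounding up gives n = 601.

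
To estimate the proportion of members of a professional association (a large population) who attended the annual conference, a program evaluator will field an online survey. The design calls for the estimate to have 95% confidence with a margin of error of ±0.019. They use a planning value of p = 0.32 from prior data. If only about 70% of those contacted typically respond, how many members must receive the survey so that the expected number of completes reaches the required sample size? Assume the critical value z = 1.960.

Completed interviews needed: n₀ = 1.960² × 0.2176 / 0.019² ≈ 2315.60 → 2316.
At a 70% response rate, contacts needed = 2316 / 0.70 ≈ 3308.57 → 3309.

3309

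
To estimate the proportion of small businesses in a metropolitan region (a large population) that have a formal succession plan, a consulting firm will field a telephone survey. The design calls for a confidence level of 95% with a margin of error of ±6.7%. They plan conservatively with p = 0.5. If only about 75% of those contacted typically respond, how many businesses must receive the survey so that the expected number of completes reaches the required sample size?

286

For 95% confidence, z = 1.960.
Completed interviews needed: n₀ = 1.960² × 0.2500 / 0.067² ≈ 213.95 → 214.
At a 75% response rate, contacts needed = 214 / 0.75 ≈ 285.33 → 286.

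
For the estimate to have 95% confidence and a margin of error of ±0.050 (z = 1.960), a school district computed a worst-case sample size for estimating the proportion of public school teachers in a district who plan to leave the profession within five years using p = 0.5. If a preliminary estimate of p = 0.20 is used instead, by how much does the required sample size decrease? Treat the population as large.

139

Conservative (p = 0.5): n = 1.960² × 0.25 / 0.050² ≈ 384.16 → 385.
Using p = 0.20: p(1−p) = 0.1600, so n = 1.960² × 0.1600 / 0.050² ≈ 245.86 → 246.
Reduction: 385 − 246 = 139.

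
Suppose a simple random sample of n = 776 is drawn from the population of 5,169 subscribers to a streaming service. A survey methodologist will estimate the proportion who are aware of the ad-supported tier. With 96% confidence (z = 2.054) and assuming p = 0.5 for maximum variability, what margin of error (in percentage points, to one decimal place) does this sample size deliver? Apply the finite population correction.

3.4

Finite-population factor: (N−n)/(N−1) = (5169−776)/(5169−1) = 0.8500.
SE(p̂) = √[p(1−p)/n · (N−n)/(N−1)] = √[0.2500/776 × 0.8500] = 0.01655.
E = z × SE = 2.054 × 0.01655 = 0.03399 ≈ 3.4 percentage points.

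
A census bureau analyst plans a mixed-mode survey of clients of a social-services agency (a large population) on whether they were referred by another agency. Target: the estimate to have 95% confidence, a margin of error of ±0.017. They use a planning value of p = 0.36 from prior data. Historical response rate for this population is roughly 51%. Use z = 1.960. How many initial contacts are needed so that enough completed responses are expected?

Completed interviews needed: n₀ = 1.960² × 0.2304 / 0.017² ≈ 3062.65 → 3063.
At a 51% response rate, contacts needed = 3063 / 0.51 ≈ 6005.88 → 6006.

6006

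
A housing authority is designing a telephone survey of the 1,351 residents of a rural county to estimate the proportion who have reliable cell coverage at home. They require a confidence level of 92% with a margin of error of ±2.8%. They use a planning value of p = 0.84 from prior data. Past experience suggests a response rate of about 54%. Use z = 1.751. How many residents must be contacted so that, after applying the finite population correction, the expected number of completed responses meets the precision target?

Completed interviews needed (unadjusted): n₀ = 1.751² × 0.1344 / 0.028² ≈ 525.60 → 526.
FPC for N = 1,351: n = 526 / (1 + 525/1351) = 526 / 1.3886 ≈ 378.80 → 379.
At a 54% response rate, contacts needed = 379 / 0.54 ≈ 701.85 → 702.

702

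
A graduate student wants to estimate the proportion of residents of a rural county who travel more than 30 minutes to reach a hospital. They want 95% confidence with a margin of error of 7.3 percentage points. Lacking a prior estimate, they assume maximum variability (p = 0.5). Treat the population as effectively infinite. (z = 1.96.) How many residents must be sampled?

181

With p = 0.5, p(1−p) = 0.25.
n = z²·p(1−p)/E² = 1.96² × 0.2500 / 0.073² = 3.8416 × 0.2500 / 0.005329 ≈ 180.22.
Rounding up gives n = 181.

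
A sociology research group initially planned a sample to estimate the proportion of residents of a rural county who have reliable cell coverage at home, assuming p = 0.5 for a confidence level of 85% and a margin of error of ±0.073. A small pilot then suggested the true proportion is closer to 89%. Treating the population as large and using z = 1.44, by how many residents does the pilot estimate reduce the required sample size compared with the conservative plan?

59

Conservative (p = 0.5): n = 1.44² × 0.25 / 0.073² ≈ 97.28 → 98.
Using p = 0.89: p(1−p) = 0.0979, so n = 1.44² × 0.0979 / 0.073² ≈ 38.09 → 39.
Reduction: 98 − 39 = 59.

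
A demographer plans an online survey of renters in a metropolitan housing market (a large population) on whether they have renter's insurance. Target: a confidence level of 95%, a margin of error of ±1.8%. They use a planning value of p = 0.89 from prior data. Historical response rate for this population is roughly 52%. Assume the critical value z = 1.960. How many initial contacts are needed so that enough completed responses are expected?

2233

Completed interviews needed: n₀ = 1.960² × 0.0979 / 0.018² ≈ 1160.78 → 1161.
At a 52% response rate, contacts needed = 1161 / 0.52 ≈ 2232.69 → 2233.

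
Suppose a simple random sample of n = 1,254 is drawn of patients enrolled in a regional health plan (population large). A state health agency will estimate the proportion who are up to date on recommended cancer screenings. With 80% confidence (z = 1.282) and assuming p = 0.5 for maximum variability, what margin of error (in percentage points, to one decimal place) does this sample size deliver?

1.8

SE(p̂) = √[p(1−p)/n] = √[0.2500/1254] = 0.01412.
E = z × SE = 1.282 × 0.01412 = 0.01810, or 1.8 percentage points.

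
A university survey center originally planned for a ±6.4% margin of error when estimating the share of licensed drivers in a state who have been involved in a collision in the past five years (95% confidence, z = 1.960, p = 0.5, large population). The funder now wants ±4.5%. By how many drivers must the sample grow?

240

At ±6.4%: n = 1.960² × 0.2500 / 0.064² ≈ 234.47 → 235.
At ±4.5%: n = 1.960² × 0.2500 / 0.045² ≈ 474.27 → 475.
Additional respondents: 475 − 235 = 240.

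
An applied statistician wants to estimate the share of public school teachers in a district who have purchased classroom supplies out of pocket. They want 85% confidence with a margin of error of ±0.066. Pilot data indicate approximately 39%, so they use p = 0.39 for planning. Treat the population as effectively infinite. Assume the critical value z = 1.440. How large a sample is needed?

114

With p = 0.39, p(1−p) = 0.2379.
n = z²·p(1−p)/E² = 1.440² × 0.2379 / 0.066² = 2.0736 × 0.2379 / 0.004356 ≈ 113.25.
Rounding up gives n = 114.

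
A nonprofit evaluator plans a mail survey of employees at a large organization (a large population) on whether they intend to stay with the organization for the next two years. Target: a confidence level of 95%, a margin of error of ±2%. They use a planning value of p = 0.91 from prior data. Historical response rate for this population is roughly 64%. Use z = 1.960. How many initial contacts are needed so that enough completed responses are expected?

Completed interviews needed: n₀ = 1.960² × 0.0819 / 0.020² ≈ 786.57 → 787.
At a 64% response rate, contacts needed = 787 / 0.64 ≈ 1229.69 → 1230.

1230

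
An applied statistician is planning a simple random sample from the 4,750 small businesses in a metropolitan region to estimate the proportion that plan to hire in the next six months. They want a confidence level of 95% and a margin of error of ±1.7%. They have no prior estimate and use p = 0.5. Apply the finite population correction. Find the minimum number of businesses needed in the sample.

For 95% confidence, z = 1.960.
Unadjusted: n₀ = 1.960² × 0.50 × 0.50 / 0.017² ≈ 3323.18, so n₀ = 3324.
Finite population correction with N = 4,750: n = n₀ / (1 + (n₀−1)/N) = 3324 / (1 + 3323/4750) = 3324 / 1.6996 ≈ 1955.78.
Rounding up, n = 1956.

1956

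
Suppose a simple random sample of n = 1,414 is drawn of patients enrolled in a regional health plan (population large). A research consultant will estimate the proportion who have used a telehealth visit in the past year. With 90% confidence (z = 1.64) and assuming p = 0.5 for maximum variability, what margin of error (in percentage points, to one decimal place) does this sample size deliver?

2.2

SE(p̂) = √[p(1−p)/n] = √[0.2500/1414] = 0.01330.
E = z × SE = 1.64 × 0.01330 = 0.02181, or 2.2 percentage points.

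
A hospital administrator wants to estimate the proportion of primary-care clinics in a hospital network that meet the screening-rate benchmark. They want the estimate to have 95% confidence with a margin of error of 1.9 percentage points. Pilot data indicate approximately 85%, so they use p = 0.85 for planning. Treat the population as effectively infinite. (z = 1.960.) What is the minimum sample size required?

With p = 0.85, p(1−p) = 0.1275.
n = z²·p(1−p)/E² = 1.960² × 0.1275 / 0.019² = 3.8416 × 0.1275 / 0.000361 ≈ 1356.80.
Rounding up gives n = 1357.

1357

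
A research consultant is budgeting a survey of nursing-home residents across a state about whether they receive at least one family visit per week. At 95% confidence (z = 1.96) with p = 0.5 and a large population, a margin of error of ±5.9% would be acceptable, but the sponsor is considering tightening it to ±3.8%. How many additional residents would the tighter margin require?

At ±5.9%: n = 1.96² × 0.2500 / 0.059² ≈ 275.90 → 276.
At ±3.8%: n = 1.96² × 0.2500 / 0.038² ≈ 665.10 → 666.
Additional respondents: 666 − 276 = 390.

390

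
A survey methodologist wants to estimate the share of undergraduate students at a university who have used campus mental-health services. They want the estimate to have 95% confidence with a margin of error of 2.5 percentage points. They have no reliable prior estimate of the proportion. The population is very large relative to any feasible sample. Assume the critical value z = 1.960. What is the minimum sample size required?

With no prior estimate, use p = 0.5, giving p(1−p) = 0.25.
n = z²·p(1−p)/E² = 1.960² × 0.2500 / 0.025² = 3.8416 × 0.2500 / 0.000625 ≈ 1536.64.
Rounding up gives n = 1537.

1537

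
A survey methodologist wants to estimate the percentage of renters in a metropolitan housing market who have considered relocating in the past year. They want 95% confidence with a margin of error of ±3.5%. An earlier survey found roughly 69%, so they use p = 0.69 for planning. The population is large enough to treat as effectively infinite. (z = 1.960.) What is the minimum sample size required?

671

With p = 0.69, p(1−p) = 0.2139.
n = z²·p(1−p)/E² = 1.960² × 0.2139 / 0.035² = 3.8416 × 0.2139 / 0.001225 ≈ 670.79.
Rounding up gives n = 671.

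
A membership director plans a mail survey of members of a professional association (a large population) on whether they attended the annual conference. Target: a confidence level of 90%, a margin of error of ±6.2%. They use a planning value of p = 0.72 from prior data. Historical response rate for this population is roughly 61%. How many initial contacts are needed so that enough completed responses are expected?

For 90% confidence, z = 1.645.
Completed interviews needed: n₀ = 1.645² × 0.2016 / 0.062² ≈ 141.92 → 142.
At a 61% response rate, contacts needed = 142 / 0.61 ≈ 232.79 → 233.

233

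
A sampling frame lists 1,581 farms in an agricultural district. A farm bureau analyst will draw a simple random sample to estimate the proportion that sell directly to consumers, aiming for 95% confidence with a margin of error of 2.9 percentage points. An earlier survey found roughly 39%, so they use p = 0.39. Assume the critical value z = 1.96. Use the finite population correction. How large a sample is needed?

Unadjusted: n₀ = 1.96² × 0.39 × 0.61 / 0.029² ≈ 1086.70, so n₀ = 1087.
Finite population correction with N = 1,581: n = n₀ / (1 + (n₀−1)/N) = 1087 / (1 + 1086/1581) = 1087 / 1.6869 ≈ 644.37.
Rounding up, n = 645.

645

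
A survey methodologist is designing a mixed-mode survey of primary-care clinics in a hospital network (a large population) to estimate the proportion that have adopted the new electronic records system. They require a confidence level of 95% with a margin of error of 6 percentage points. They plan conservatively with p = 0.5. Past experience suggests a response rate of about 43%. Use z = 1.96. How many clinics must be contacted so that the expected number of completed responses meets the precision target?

621

Completed interviews needed: n₀ = 1.96² × 0.2500 / 0.060² ≈ 266.78 → 267.
At a 43% response rate, contacts needed = 267 / 0.43 ≈ 620.93 → 621.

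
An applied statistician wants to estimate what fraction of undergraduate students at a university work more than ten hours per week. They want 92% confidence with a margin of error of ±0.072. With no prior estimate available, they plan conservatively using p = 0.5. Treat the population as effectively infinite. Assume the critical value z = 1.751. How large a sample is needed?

148

With p = 0.5, p(1−p) = 0.25.
n = z²·p(1−p)/E² = 1.751² × 0.2500 / 0.072² = 3.0660 × 0.2500 / 0.005184 ≈ 147.86.
Rounding up gives n = 148.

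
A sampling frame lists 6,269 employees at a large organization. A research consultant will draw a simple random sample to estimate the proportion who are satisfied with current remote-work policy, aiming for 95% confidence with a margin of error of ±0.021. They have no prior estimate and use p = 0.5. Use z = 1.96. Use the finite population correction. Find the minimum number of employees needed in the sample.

1617

Unadjusted: n₀ = 1.96² × 0.50 × 0.50 / 0.021² ≈ 2177.78, so n₀ = 2178.
Finite population correction with N = 6,269: n = n₀ / (1 + (n₀−1)/N) = 2178 / (1 + 2177/6269) = 2178 / 1.3473 ≈ 1616.61.
Rounding up, n = 1617.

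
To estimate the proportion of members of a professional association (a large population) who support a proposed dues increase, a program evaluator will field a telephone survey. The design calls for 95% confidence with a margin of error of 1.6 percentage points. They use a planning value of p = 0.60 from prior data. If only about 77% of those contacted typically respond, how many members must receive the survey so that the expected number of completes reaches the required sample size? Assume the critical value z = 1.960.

4678

Completed interviews needed: n₀ = 1.960² × 0.2400 / 0.016² ≈ 3601.50 → 3602.
At a 77% response rate, contacts needed = 3602 / 0.77 ≈ 4677.92 → 4678.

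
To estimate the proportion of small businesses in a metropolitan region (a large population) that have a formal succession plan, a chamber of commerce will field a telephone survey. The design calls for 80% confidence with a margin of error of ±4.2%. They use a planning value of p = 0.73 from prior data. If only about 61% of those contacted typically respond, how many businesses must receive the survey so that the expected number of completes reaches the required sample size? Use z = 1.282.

Completed interviews needed: n₀ = 1.282² × 0.1971 / 0.042² ≈ 183.64 → 184.
At a 61% response rate, contacts needed = 184 / 0.61 ≈ 301.64 → 302.

302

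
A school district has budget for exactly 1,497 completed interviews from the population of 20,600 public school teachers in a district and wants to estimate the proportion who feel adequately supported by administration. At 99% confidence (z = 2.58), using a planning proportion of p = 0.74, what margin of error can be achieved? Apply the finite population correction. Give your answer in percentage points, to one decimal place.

Finite-population factor: (N−n)/(N−1) = (20600−1497)/(20600−1) = 0.9274.
SE(p̂) = √[p(1−p)/n · (N−n)/(N−1)] = √[0.1924/1497 × 0.9274] = 0.01092.
E = z × SE = 2.58 × 0.01092 = 0.02817 ≈ 2.8 percentage points.

2.8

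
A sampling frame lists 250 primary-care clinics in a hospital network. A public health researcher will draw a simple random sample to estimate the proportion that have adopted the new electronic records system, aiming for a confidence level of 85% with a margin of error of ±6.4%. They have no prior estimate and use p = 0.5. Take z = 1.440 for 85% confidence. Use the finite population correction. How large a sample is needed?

Unadjusted: n₀ = 1.440² × 0.50 × 0.50 / 0.064² ≈ 126.56, so n₀ = 127.
Finite population correction with N = 250: n = n₀ / (1 + (n₀−1)/N) = 127 / (1 + 126/250) = 127 / 1.5040 ≈ 84.44.
Rounding up, n = 85.

85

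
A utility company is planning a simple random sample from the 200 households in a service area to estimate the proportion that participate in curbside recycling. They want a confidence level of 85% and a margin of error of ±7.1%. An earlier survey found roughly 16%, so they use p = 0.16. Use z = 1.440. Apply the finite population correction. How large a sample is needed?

Unadjusted: n₀ = 1.440² × 0.16 × 0.84 / 0.071² ≈ 55.29, so n₀ = 56.
Finite population correction with N = 200: n = n₀ / (1 + (n₀−1)/N) = 56 / (1 + 55/200) = 56 / 1.2750 ≈ 43.92.
Rounding up, n = 44.

44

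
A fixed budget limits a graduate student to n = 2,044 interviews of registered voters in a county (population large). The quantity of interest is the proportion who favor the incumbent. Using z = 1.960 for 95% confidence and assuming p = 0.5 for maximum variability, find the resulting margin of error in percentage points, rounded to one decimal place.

SE(p̂) = √[p(1−p)/n] = √[0.2500/2044] = 0.01106.
E = z × SE = 1.960 × 0.01106 = 0.02168, or 2.2 percentage points.

2.2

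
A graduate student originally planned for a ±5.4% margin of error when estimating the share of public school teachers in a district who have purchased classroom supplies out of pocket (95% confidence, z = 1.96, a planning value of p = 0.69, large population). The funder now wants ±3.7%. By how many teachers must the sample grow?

At ±5.4%: n = 1.96² × 0.2139 / 0.054² ≈ 281.80 → 282.
At ±3.7%: n = 1.96² × 0.2139 / 0.037² ≈ 600.23 → 601.
Additional respondents: 601 − 282 = 319.

319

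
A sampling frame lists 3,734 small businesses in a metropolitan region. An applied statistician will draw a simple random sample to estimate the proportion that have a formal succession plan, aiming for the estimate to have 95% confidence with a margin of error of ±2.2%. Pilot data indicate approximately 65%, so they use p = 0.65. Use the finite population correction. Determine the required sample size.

For 95% confidence, z = 1.960.
Unadjusted: n₀ = 1.960² × 0.65 × 0.35 / 0.022² ≈ 1805.71, so n₀ = 1806.
Finite population correction with N = 3,734: n = n₀ / (1 + (n₀−1)/N) = 1806 / (1 + 1805/3734) = 1806 / 1.4834 ≈ 1217.48.
Rounding up, n = 1218.

1218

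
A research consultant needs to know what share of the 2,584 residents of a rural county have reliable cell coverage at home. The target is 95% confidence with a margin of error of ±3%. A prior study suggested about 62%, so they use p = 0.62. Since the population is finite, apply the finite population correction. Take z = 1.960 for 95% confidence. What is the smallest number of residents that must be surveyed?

Unadjusted: n₀ = 1.960² × 0.62 × 0.38 / 0.030² ≈ 1005.65, so n₀ = 1006.
Finite population correction with N = 2,584: n = n₀ / (1 + (n₀−1)/N) = 1006 / (1 + 1005/2584) = 1006 / 1.3889 ≈ 724.30.
Rounding up, n = 725.

725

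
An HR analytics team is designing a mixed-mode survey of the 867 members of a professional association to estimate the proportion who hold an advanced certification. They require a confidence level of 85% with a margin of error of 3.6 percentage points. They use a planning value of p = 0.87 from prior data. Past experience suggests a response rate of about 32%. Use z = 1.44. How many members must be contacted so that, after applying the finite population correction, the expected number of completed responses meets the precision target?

Completed interviews needed (unadjusted): n₀ = 1.44² × 0.1131 / 0.036² ≈ 180.96 → 181.
FPC for N = 867: n = 181 / (1 + 180/867) = 181 / 1.2076 ≈ 149.88 → 150.
At a 32% response rate, contacts needed = 150 / 0.32 ≈ 468.75 → 469.

469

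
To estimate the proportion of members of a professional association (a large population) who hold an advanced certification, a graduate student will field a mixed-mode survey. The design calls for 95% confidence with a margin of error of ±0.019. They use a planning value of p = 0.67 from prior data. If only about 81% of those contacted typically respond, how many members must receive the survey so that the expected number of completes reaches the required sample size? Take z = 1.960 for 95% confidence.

2905

Completed interviews needed: n₀ = 1.960² × 0.2211 / 0.019² ≈ 2352.85 → 2353.
At an 81% response rate, contacts needed = 2353 / 0.81 ≈ 2904.94 → 2905.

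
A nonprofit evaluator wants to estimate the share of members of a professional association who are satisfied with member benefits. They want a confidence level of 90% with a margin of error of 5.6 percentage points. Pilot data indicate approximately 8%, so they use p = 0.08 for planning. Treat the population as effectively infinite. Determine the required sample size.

For 90% confidence, z = 1.64.
With p = 0.08, p(1−p) = 0.0736.
n = z²·p(1−p)/E² = 1.64² × 0.0736 / 0.056² = 2.6896 × 0.0736 / 0.003136 ≈ 63.12.
Rounding up gives n = 64.

64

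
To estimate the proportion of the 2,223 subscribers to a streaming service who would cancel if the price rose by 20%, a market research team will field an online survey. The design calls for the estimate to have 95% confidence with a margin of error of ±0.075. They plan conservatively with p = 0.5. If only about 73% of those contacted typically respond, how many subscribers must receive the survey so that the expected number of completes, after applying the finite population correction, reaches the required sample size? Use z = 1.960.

Completed interviews needed (unadjusted): n₀ = 1.960² × 0.2500 / 0.075² ≈ 170.74 → 171.
FPC for N = 2,223: n = 171 / (1 + 170/2223) = 171 / 1.0765 ≈ 158.85 → 159.
At a 73% response rate, contacts needed = 159 / 0.73 ≈ 217.81 → 218.

218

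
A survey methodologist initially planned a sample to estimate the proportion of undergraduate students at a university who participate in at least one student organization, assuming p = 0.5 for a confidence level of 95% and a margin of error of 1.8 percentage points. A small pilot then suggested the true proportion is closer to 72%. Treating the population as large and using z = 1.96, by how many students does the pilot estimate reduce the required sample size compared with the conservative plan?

574

Conservative (p = 0.5): n = 1.96² × 0.25 / 0.018² ≈ 2964.20 → 2965.
Using p = 0.72: p(1−p) = 0.2016, so n = 1.96² × 0.2016 / 0.018² ≈ 2390.33 → 2391.
Reduction: 2965 − 2391 = 574.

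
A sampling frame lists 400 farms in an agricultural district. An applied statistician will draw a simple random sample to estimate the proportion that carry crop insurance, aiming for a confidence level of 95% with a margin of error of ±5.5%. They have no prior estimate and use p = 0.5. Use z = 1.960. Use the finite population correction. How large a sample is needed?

178

Unadjusted: n₀ = 1.960² × 0.50 × 0.50 / 0.055² ≈ 317.49, so n₀ = 318.
Finite population correction with N = 400: n = n₀ / (1 + (n₀−1)/N) = 318 / (1 + 317/400) = 318 / 1.7925 ≈ 177.41.
Rounding up, n = 178.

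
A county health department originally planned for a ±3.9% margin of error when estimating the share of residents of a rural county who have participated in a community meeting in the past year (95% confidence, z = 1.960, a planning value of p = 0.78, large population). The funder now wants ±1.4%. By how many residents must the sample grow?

2930

At ±3.9%: n = 1.960² × 0.1716 / 0.039² ≈ 433.41 → 434.
At ±1.4%: n = 1.960² × 0.1716 / 0.014² ≈ 3363.36 → 3364.
Additional respondents: 3364 − 434 = 2930.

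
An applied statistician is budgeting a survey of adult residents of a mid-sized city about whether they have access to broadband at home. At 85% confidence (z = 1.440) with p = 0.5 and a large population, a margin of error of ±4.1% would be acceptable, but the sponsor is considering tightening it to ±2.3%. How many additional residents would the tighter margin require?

671

At ±4.1%: n = 1.440² × 0.2500 / 0.041² ≈ 308.39 → 309.
At ±2.3%: n = 1.440² × 0.2500 / 0.023² ≈ 979.96 → 980.
Additional respondents: 980 − 309 = 671.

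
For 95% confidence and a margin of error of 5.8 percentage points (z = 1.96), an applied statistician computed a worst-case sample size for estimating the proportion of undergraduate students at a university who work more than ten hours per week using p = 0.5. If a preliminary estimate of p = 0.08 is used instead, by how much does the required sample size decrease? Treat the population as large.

Conservative (p = 0.5): n = 1.96² × 0.25 / 0.058² ≈ 285.49 → 286.
Using p = 0.08: p(1−p) = 0.0736, so n = 1.96² × 0.0736 / 0.058² ≈ 84.05 → 85.
Reduction: 286 − 85 = 201.

201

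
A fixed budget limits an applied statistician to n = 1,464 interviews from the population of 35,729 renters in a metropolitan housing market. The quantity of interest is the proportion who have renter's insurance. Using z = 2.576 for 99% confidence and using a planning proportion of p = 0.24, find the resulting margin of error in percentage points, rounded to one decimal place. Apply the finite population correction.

Finite-population factor: (N−n)/(N−1) = (35729−1464)/(35729−1) = 0.9591.
SE(p̂) = √[p(1−p)/n · (N−n)/(N−1)] = √[0.1824/1464 × 0.9591] = 0.01093.
E = z × SE = 2.576 × 0.01093 = 0.02816 ≈ 2.8 percentage points.

2.8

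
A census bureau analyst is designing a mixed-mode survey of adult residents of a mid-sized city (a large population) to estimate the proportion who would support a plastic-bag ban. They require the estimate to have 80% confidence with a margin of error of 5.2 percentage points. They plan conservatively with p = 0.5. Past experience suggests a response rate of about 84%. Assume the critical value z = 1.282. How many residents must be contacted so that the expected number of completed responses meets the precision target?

181

Completed interviews needed: n₀ = 1.282² × 0.2500 / 0.052² ≈ 151.95 → 152.
At an 84% response rate, contacts needed = 152 / 0.84 ≈ 180.95 → 181.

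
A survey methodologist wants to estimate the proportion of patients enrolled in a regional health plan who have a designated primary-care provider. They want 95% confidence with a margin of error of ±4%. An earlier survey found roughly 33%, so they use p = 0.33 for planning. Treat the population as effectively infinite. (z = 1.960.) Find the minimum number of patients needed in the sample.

With p = 0.33, p(1−p) = 0.2211.
n = z²·p(1−p)/E² = 1.960² × 0.2211 / 0.040² = 3.8416 × 0.2211 / 0.001600 ≈ 530.86.
Rounding up gives n = 531.

531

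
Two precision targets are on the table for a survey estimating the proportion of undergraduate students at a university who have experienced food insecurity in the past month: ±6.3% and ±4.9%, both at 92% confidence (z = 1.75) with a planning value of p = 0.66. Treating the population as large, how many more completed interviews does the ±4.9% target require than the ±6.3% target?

113

At ±6.3%: n = 1.75² × 0.2244 / 0.063² ≈ 173.15 → 174.
At ±4.9%: n = 1.75² × 0.2244 / 0.049² ≈ 286.22 → 287.
Additional respondents: 287 − 174 = 113.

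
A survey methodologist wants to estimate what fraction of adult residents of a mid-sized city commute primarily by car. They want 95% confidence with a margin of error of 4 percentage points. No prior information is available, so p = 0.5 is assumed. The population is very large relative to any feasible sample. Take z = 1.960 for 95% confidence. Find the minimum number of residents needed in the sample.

With p = 0.5, p(1−p) = 0.25.
n = z²·p(1−p)/E² = 1.960² × 0.2500 / 0.040² = 3.8416 × 0.2500 / 0.001600 ≈ 600.25.
Rounding up gives n = 601.

601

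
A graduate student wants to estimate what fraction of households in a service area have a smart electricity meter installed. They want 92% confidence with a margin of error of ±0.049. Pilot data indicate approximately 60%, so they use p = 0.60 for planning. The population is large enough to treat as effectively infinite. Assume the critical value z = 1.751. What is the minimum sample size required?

With p = 0.60, p(1−p) = 0.2400.
n = z²·p(1−p)/E² = 1.751² × 0.2400 / 0.049² = 3.0660 × 0.2400 / 0.002401 ≈ 306.47.
Rounding up gives n = 307.

307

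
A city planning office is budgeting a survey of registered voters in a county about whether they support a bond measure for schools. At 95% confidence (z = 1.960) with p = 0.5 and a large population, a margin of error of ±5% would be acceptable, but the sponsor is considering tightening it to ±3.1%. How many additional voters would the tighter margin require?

At ±5%: n = 1.960² × 0.2500 / 0.050² ≈ 384.16 → 385.
At ±3.1%: n = 1.960² × 0.2500 / 0.031² ≈ 999.38 → 1000.
Additional respondents: 1000 − 385 = 615.

615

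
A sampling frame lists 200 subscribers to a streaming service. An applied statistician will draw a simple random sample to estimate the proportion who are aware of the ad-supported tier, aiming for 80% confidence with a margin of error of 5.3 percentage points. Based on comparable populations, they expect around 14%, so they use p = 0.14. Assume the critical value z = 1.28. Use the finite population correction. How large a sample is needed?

Unadjusted: n₀ = 1.28² × 0.14 × 0.86 / 0.053² ≈ 70.23, so n₀ = 71.
Finite population correction with N = 200: n = n₀ / (1 + (n₀−1)/N) = 71 / (1 + 70/200) = 71 / 1.3500 ≈ 52.59.
Rounding up, n = 53.

53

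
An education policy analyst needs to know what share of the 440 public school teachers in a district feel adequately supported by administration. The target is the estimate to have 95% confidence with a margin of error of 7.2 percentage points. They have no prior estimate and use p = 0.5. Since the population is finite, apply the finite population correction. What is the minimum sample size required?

131

For 95% confidence, z = 1.960.
Unadjusted: n₀ = 1.960² × 0.50 × 0.50 / 0.072² ≈ 185.26, so n₀ = 186.
Finite population correction with N = 440: n = n₀ / (1 + (n₀−1)/N) = 186 / (1 + 185/440) = 186 / 1.4205 ≈ 130.94.
Rounding up, n = 131.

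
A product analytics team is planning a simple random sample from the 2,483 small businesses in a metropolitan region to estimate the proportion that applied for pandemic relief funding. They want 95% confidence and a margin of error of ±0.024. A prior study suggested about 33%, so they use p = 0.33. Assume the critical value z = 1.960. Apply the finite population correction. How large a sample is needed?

926

Unadjusted: n₀ = 1.960² × 0.33 × 0.67 / 0.024² ≈ 1474.61, so n₀ = 1475.
Finite population correction with N = 2,483: n = n₀ / (1 + (n₀−1)/N) = 1475 / (1 + 1474/2483) = 1475 / 1.5936 ≈ 925.56.
Rounding up, n = 926.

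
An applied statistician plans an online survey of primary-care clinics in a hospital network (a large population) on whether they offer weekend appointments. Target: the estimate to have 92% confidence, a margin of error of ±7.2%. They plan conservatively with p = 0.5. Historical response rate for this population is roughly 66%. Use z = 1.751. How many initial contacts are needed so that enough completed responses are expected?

Completed interviews needed: n₀ = 1.751² × 0.2500 / 0.072² ≈ 147.86 → 148.
At a 66% response rate, contacts needed = 148 / 0.66 ≈ 224.24 → 225.

225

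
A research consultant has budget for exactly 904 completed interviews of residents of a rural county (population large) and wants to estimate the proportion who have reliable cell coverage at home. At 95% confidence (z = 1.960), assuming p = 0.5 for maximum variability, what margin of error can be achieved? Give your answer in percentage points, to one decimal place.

3.3

SE(p̂) = √[p(1−p)/n] = √[0.2500/904] = 0.01663.
E = z × SE = 1.960 × 0.01663 = 0.03259, or 3.3 percentage points.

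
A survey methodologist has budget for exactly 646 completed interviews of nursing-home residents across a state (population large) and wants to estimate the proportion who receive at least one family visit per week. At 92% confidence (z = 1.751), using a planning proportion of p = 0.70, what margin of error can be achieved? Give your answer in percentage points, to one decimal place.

3.2

SE(p̂) = √[p(1−p)/n] = √[0.2100/646] = 0.01803.
E = z × SE = 1.751 × 0.01803 = 0.03157, or 3.2 percentage points.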